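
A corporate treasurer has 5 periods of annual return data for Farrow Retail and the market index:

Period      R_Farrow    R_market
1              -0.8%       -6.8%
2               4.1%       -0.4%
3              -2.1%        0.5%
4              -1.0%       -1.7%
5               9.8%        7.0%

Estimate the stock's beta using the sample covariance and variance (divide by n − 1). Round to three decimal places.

0.773

Mean R_i = (-0.8 + 4.1 − 2.1 − 1.0 + 9.8) / 5 = 2.0000%
Mean R_m = (-6.8 − 0.4 + 0.5 − 1.7 + 7.0) / 5 = -0.2800%
Σ(R_i − R̄_i)(R_m − R̄_m) = 75.8500  ⇒  Cov = 75.8500 / 4 = 18.9625
Σ(R_m − R̄_m)² = 98.1480  ⇒  Var(R_m) = 98.1480 / 4 = 24.5370
β = Cov / Var(R_m) = 18.9625 / 24.5370 = 0.7728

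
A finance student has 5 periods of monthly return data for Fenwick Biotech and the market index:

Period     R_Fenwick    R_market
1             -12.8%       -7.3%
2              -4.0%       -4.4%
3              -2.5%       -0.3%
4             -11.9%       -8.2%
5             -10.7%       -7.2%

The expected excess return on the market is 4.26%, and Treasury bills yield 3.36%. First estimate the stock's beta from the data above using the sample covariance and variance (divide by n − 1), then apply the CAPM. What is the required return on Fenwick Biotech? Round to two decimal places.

Mean R_i = (-12.8 − 4.0 − 2.5 − 11.9 − 10.7) / 5 = -8.3800%
Mean R_m = (-7.3 − 4.4 − 0.3 − 8.2 − 7.2) / 5 = -5.4800%
Σ(R_i − R̄_i)(R_m − R̄_m) = 56.7980  ⇒  Cov = 56.7980 / 4 = 14.1995
Σ(R_m − R̄_m)² = 41.6680  ⇒  Var(R_m) = 41.6680 / 4 = 10.4170
β = Cov / Var(R_m) = 14.1995 / 10.4170 = 1.3631
E(R) = R_f + β × MRP = 3.36% + 1.3631 × 4.26% = 9.17%

9.17%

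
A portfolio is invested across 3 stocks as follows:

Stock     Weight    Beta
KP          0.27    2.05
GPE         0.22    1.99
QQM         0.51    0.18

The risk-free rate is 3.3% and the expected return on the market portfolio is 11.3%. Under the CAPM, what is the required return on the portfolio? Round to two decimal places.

β_P = Σ w_i β_i = 0.27×2.05 + 0.22×1.99 + 0.51×0.18 = 1.0831
MRP = 11.3% − 3.3% = 8.00%
E(R_P) = R_f + β_P × MRP = 3.3% + 1.0831 × 8.0% = 11.96%

11.96%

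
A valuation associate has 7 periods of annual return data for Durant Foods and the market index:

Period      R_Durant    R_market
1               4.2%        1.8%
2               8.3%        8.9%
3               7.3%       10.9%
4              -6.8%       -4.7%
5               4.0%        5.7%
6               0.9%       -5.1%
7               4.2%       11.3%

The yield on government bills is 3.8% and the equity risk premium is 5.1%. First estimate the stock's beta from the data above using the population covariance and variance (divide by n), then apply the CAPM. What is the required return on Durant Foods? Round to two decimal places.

6.74%

Mean R_i = (4.2 + 8.3 + 7.3 − 6.8 + 4.0 + 0.9 + 4.2) / 7 = 3.1571%
Mean R_m = (1.8 + 8.9 + 10.9 − 4.7 + 5.7 − 5.1 + 11.3) / 7 = 4.1143%
Σ(R_i − R̄_i)(R_m − R̄_m) = 167.7043  ⇒  Cov = 167.7043 / 7 = 23.9578
Σ(R_m − R̄_m)² = 291.0486  ⇒  Var(R_m) = 291.0486 / 7 = 41.5784
β = Cov / Var(R_m) = 23.9578 / 41.5784 = 0.5762
E(R) = R_f + β × MRP = 3.8% + 0.5762 × 5.1% = 6.74%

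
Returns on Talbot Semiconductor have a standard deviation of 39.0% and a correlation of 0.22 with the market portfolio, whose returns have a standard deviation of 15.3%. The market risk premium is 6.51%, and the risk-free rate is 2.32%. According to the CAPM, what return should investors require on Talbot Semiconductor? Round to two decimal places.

5.97%

β = ρ × σ_i / σ_m = 0.22 × 39.0% / 15.3% = 0.5608
E(R) = 2.32% + 0.5608 × 6.51% = 5.97%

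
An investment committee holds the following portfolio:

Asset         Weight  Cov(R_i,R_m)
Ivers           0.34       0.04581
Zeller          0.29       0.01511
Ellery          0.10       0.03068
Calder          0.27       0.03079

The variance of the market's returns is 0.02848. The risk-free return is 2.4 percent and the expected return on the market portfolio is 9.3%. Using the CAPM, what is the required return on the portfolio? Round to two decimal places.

β_Ivers = 0.04581 / 0.02848 = 1.6085
β_Zeller = 0.01511 / 0.02848 = 0.5305
β_Ellery = 0.03068 / 0.02848 = 1.0772
β_Calder = 0.03079 / 0.02848 = 1.0811
β_P = Σ w_i β_i = 0.34×1.6085 + 0.29×0.5305 + 0.10×1.0772 + 0.27×1.0811 = 1.1004
MRP = 9.3% − 2.4% = 6.90%
E(R_P) = R_f + β_P × MRP = 2.4% + 1.1004 × 6.9% = 9.99%

9.99%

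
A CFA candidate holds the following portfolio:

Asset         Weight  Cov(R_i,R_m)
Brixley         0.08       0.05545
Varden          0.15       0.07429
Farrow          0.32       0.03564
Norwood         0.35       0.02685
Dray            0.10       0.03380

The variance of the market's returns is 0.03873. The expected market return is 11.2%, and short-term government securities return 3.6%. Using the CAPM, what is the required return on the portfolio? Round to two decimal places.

β_Brixley = 0.05545 / 0.03873 = 1.4317
β_Varden = 0.07429 / 0.03873 = 1.9182
β_Farrow = 0.03564 / 0.03873 = 0.9202
β_Norwood = 0.02685 / 0.03873 = 0.6933
β_Dray = 0.03380 / 0.03873 = 0.8727
β_P = Σ w_i β_i = 0.08×1.4317 + 0.15×1.9182 + 0.32×0.9202 + 0.35×0.6933 + 0.10×0.8727 = 1.0267
MRP = 11.2% − 3.6% = 7.60%
E(R_P) = R_f + β_P × MRP = 3.6% + 1.0267 × 7.6% = 11.40%

11.40%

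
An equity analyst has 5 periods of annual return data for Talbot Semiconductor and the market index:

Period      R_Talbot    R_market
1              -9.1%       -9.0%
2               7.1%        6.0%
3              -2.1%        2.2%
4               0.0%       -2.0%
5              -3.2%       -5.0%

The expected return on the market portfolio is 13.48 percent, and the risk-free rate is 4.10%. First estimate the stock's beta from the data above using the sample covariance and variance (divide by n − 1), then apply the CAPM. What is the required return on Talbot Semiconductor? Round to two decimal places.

Mean R_i = (-9.1 + 7.1 − 2.1 + 0.0 − 3.2) / 5 = -1.4600%
Mean R_m = (-9.0 + 6.0 + 2.2 − 2.0 − 5.0) / 5 = -1.5600%
Σ(R_i − R̄_i)(R_m − R̄_m) = 124.4920  ⇒  Cov = 124.4920 / 4 = 31.1230
Σ(R_m − R̄_m)² = 138.6720  ⇒  Var(R_m) = 138.6720 / 4 = 34.6680
β = Cov / Var(R_m) = 31.1230 / 34.6680 = 0.8977
MRP = 13.48% − 4.10% = 9.38%
E(R) = R_f + β × MRP = 4.10% + 0.8977 × 9.38% = 12.52%

12.52%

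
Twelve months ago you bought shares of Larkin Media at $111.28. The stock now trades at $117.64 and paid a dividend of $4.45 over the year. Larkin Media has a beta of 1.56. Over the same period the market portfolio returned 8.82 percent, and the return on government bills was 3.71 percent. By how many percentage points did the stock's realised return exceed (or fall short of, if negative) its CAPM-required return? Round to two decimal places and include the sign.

Realised HPR = (P1 + D1 − P0) / P0 = (117.64 + 4.45 − 111.28) / 111.28 = 10.81 / 111.28 = 9.7142%
MRP = 8.82% − 3.71% = 5.11%
CAPM required = R_f + β·MRP = 3.71% + 1.56 × 5.11% = 11.6816%
α = realised − required = 9.7142% − 11.6816% = -1.97%

-1.97%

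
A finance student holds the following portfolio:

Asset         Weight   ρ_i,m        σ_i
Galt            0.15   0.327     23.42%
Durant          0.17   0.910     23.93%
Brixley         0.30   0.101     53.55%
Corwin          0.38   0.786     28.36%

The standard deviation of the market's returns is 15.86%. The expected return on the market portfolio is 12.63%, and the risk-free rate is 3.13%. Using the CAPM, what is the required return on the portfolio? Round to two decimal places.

β_Galt = 0.327 × 23.42% / 15.86% = 0.4829
β_Durant = 0.910 × 23.93% / 15.86% = 1.3730
β_Brixley = 0.101 × 53.55% / 15.86% = 0.3410
β_Corwin = 0.786 × 28.36% / 15.86% = 1.4055
β_P = Σ w_i β_i = 0.15×0.4829 + 0.17×1.3730 + 0.30×0.3410 + 0.38×1.4055 = 0.9422
MRP = 12.63% − 3.13% = 9.50%
E(R_P) = R_f + β_P × MRP = 3.13% + 0.9422 × 9.50% = 12.08%

12.08%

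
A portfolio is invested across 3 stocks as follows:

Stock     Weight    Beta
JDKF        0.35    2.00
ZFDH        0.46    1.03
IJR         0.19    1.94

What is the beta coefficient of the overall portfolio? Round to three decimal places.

β_P = Σ w_i β_i = 0.35×2.00 + 0.46×1.03 + 0.19×1.94 = 1.5424

1.542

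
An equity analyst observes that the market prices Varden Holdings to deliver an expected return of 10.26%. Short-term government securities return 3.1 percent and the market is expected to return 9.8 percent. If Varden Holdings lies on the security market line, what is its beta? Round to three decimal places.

MRP = 9.8% − 3.1% = 6.70%
β = (E(R) − R_f) / MRP = (10.26% − 3.1%) / 6.7% = 7.16% / 6.7% = 1.069

1.069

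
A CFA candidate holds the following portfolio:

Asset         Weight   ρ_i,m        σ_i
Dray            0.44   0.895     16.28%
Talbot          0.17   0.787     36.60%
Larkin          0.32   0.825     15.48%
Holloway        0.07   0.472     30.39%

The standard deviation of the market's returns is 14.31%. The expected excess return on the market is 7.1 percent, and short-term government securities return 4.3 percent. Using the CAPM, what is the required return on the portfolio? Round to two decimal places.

β_Dray = 0.895 × 16.28% / 14.31% = 1.0182
β_Talbot = 0.787 × 36.60% / 14.31% = 2.0129
β_Larkin = 0.825 × 15.48% / 14.31% = 0.8925
β_Holloway = 0.472 × 30.39% / 14.31% = 1.0024
β_P = Σ w_i β_i = 0.44×1.0182 + 0.17×2.0129 + 0.32×0.8925 + 0.07×1.0024 = 1.1460
E(R_P) = R_f + β_P × MRP = 4.3% + 1.1460 × 7.1% = 12.44%

12.44%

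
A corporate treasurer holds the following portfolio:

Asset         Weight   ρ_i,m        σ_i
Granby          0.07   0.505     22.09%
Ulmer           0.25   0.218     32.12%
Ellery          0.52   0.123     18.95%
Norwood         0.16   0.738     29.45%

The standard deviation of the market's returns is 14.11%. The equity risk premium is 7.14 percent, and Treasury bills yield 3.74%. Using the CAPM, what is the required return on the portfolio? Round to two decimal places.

β_Granby = 0.505 × 22.09% / 14.11% = 0.7906
β_Ulmer = 0.218 × 32.12% / 14.11% = 0.4963
β_Ellery = 0.123 × 18.95% / 14.11% = 0.1652
β_Norwood = 0.738 × 29.45% / 14.11% = 1.5403
β_P = Σ w_i β_i = 0.07×0.7906 + 0.25×0.4963 + 0.52×0.1652 + 0.16×1.5403 = 0.5118
E(R_P) = R_f + β_P × MRP = 3.74% + 0.5118 × 7.14% = 7.39%

7.39%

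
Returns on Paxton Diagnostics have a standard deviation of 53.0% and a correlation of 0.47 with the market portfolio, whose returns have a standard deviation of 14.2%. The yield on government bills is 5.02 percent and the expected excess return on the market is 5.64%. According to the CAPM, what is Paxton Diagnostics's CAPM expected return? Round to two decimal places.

14.91%

β = ρ × σ_i / σ_m = 0.47 × 53.0% / 14.2% = 1.7542
E(R) = 5.02% + 1.7542 × 5.64% = 14.91%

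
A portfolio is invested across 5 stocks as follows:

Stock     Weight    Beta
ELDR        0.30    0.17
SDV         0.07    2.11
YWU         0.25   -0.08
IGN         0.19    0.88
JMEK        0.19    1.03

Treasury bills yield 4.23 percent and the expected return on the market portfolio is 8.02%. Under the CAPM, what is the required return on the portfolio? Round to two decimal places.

6.28%

β_P = Σ w_i β_i = 0.30×0.17 + 0.07×2.11 + 0.25×-0.08 + 0.19×0.88 + 0.19×1.03 = 0.5416
MRP = 8.02% − 4.23% = 3.79%
E(R_P) = R_f + β_P × MRP = 4.23% + 0.5416 × 3.79% = 6.28%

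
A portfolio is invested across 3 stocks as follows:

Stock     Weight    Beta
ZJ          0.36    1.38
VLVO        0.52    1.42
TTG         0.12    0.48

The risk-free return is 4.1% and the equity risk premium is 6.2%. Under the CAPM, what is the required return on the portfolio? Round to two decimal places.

12.12%

β_P = Σ w_i β_i = 0.36×1.38 + 0.52×1.42 + 0.12×0.48 = 1.2928
E(R_P) = R_f + β_P × MRP = 4.1% + 1.2928 × 6.2% = 12.12%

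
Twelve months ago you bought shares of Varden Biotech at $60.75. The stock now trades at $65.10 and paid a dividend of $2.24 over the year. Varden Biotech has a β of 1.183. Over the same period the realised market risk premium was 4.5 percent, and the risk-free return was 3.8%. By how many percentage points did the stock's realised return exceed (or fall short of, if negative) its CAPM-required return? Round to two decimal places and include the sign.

Realised HPR = (P1 + D1 − P0) / P0 = (65.10 + 2.24 − 60.75) / 60.75 = 6.59 / 60.75 = 10.8477%
CAPM required = R_f + β·MRP = 3.8% + 1.183 × 4.5% = 9.1235%
α = realised − required = 10.8477% − 9.1235% = +1.72%

+1.72%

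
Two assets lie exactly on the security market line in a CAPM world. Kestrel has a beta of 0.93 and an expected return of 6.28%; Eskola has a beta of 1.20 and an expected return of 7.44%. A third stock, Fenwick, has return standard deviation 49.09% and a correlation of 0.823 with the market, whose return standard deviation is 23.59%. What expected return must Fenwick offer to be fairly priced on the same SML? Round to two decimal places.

9.64%

MRP = (7.44% − 6.28%) / (1.20 − 0.93) = 4.2963%
R_f = 6.28% − 0.93 × 4.2963% = 2.2844%
β_Fenwick = ρ·σ_i/σ_m = 0.823 × 49.09 / 23.59 = 1.7126
E(R_Fenwick) = R_f + β × MRP = 2.2844% + 1.7126 × 4.2963% = 9.64%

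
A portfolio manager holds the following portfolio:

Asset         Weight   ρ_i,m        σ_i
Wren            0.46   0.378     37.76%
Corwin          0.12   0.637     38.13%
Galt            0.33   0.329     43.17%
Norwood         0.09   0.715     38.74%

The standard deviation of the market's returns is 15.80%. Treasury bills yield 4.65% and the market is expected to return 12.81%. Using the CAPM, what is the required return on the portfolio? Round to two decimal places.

β_Wren = 0.378 × 37.76% / 15.80% = 0.9034
β_Corwin = 0.637 × 38.13% / 15.80% = 1.5373
β_Galt = 0.329 × 43.17% / 15.80% = 0.8989
β_Norwood = 0.715 × 38.74% / 15.80% = 1.7531
β_P = Σ w_i β_i = 0.46×0.9034 + 0.12×1.5373 + 0.33×0.8989 + 0.09×1.7531 = 1.0545
MRP = 12.81% − 4.65% = 8.16%
E(R_P) = R_f + β_P × MRP = 4.65% + 1.0545 × 8.16% = 13.25%

13.25%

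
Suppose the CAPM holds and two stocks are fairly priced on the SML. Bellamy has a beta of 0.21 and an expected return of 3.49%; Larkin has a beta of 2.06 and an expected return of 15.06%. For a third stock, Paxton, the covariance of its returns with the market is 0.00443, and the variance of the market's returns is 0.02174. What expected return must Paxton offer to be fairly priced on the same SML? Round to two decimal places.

MRP = (15.06% − 3.49%) / (2.06 − 0.21) = 6.2541%
R_f = 3.49% − 0.21 × 6.2541% = 2.1766%
β_Paxton = Cov / Var(R_m) = 0.00443 / 0.02174 = 0.2038
E(R_Paxton) = R_f + β × MRP = 2.1766% + 0.2038 × 6.2541% = 3.45%

3.45%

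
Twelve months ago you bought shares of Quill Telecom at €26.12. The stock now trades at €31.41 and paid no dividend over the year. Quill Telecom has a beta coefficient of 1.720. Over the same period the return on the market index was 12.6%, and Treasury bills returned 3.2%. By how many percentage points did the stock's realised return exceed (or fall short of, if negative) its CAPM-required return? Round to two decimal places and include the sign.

Realised HPR = (P1 + D1 − P0) / P0 = (31.41 + 0.00 − 26.12) / 26.12 = 5.29 / 26.12 = 20.2527%
MRP = 12.6% − 3.2% = 9.40%
CAPM required = R_f + β·MRP = 3.2% + 1.720 × 9.4% = 19.3680%
α = realised − required = 20.2527% − 19.3680% = +0.88%

+0.88%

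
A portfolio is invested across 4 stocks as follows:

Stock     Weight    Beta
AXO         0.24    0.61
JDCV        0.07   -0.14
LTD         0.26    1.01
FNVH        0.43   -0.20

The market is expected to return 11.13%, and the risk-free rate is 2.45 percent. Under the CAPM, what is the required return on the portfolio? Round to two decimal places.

5.17%

β_P = Σ w_i β_i = 0.24×0.61 + 0.07×-0.14 + 0.26×1.01 + 0.43×-0.20 = 0.3132
MRP = 11.13% − 2.45% = 8.68%
E(R_P) = R_f + β_P × MRP = 2.45% + 0.3132 × 8.68% = 5.17%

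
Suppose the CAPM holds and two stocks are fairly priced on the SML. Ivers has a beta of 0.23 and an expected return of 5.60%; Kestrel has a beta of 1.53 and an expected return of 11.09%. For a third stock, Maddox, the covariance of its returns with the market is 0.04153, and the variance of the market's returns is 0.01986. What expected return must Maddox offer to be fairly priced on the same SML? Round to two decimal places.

13.46%

MRP = (11.09% − 5.60%) / (1.53 − 0.23) = 4.2231%
R_f = 5.60% − 0.23 × 4.2231% = 4.6287%
β_Maddox = Cov / Var(R_m) = 0.04153 / 0.01986 = 2.0911
E(R_Maddox) = R_f + β × MRP = 4.6287% + 2.0911 × 4.2231% = 13.46%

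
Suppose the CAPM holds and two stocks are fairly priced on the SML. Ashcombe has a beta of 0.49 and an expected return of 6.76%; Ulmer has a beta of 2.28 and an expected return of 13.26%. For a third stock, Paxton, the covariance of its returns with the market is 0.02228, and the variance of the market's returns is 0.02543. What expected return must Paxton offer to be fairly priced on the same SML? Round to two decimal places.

8.16%

MRP = (13.26% − 6.76%) / (2.28 − 0.49) = 3.6313%
R_f = 6.76% − 0.49 × 3.6313% = 4.9807%
β_Paxton = Cov / Var(R_m) = 0.02228 / 0.02543 = 0.8761
E(R_Paxton) = R_f + β × MRP = 4.9807% + 0.8761 × 3.6313% = 8.16%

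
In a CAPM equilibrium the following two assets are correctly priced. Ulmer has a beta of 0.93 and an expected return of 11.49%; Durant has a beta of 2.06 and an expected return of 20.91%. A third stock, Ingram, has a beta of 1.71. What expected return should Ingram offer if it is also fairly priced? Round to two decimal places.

MRP (SML slope) = (20.91% − 11.49%) / (2.06 − 0.93) = 9.42% / 1.13 = 8.3363%
R_f (intercept) = 11.49% − 0.93 × 8.3363% = 3.7372%
E(R_Ingram) = R_f + β × MRP = 3.7372% + 1.71 × 8.3363% = 17.99%

17.99%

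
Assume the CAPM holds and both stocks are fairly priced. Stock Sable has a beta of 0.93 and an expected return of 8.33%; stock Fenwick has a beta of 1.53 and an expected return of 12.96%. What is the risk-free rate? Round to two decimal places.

1.15%

Both satisfy E(R) = R_f + β·MRP, so the slope of the SML is
MRP = (12.96% − 8.33%) / (1.53 − 0.93) = 4.63% / 0.60 = 7.7167%
R_f = E(R_Sable) − β_Sable·MRP = 8.33% − 0.93 × 7.7167% = 1.1535%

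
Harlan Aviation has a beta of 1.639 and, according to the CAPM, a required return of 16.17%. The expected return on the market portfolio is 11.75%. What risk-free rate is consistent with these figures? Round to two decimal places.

E(R) = R_f + β(E(R_m) − R_f) = R_f(1 − β) + β·E(R_m)
16.17% = R_f × (1 − 1.639) + 1.639 × 11.75%
16.17% = R_f × -0.639 + 19.25825%
R_f = (16.17% − 19.25825%) / -0.639 = 4.83%

4.83%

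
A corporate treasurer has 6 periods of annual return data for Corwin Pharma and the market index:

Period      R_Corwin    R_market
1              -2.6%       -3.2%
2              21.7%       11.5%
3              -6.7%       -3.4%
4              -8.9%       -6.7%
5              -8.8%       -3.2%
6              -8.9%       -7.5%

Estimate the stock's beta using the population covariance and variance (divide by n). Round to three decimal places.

1.694

Mean R_i = (-2.6 + 21.7 − 6.7 − 8.9 − 8.8 − 8.9) / 6 = -2.3667%
Mean R_m = (-3.2 + 11.5 − 3.4 − 6.7 − 3.2 − 7.5) / 6 = -2.0833%
Σ(R_i − R̄_i)(R_m − R̄_m) = 405.6067  ⇒  Cov = 405.6067 / 6 = 67.6011
Σ(R_m − R̄_m)² = 239.3883  ⇒  Var(R_m) = 239.3883 / 6 = 39.8981
β = Cov / Var(R_m) = 67.6011 / 39.8981 = 1.6943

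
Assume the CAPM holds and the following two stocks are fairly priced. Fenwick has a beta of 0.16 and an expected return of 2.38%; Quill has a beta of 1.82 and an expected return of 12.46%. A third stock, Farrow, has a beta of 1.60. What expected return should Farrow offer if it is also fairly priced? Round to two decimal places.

11.12%

MRP (SML slope) = (12.46% − 2.38%) / (1.82 − 0.16) = 10.08% / 1.66 = 6.0723%
R_f (intercept) = 2.38% − 0.16 × 6.0723% = 1.4084%
E(R_Farrow) = R_f + β × MRP = 1.4084% + 1.60 × 6.0723% = 11.12%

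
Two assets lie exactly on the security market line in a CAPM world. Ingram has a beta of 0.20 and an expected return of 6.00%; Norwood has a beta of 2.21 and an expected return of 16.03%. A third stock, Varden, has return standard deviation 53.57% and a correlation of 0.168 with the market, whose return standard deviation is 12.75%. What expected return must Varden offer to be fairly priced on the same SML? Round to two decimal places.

MRP = (16.03% − 6.00%) / (2.21 − 0.20) = 4.9900%
R_f = 6.00% − 0.20 × 4.9900% = 5.0020%
β_Varden = ρ·σ_i/σ_m = 0.168 × 53.57 / 12.75 = 0.7059
E(R_Varden) = R_f + β × MRP = 5.0020% + 0.7059 × 4.9900% = 8.52%

8.52%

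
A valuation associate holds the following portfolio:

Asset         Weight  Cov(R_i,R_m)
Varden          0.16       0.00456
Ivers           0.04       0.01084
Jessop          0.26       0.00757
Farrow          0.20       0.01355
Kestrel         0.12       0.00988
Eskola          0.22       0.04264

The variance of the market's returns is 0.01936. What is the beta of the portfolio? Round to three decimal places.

0.848

β_Varden = 0.00456 / 0.01936 = 0.2355
β_Ivers = 0.01084 / 0.01936 = 0.5599
β_Jessop = 0.00757 / 0.01936 = 0.3910
β_Farrow = 0.01355 / 0.01936 = 0.6999
β_Kestrel = 0.00988 / 0.01936 = 0.5103
β_Eskola = 0.04264 / 0.01936 = 2.2025
β_P = Σ w_i β_i = 0.16×0.2355 + 0.04×0.5599 + 0.26×0.3910 + 0.20×0.6999 + 0.12×0.5103 + 0.22×2.2025 = 0.8475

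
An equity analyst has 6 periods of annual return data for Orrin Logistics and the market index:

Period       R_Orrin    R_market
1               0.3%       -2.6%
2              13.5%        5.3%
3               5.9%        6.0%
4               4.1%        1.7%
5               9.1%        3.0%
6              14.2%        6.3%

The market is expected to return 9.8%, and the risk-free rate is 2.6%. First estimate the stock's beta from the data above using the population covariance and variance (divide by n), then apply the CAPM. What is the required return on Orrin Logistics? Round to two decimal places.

11.98%

Mean R_i = (0.3 + 13.5 + 5.9 + 4.1 + 9.1 + 14.2) / 6 = 7.8500%
Mean R_m = (-2.6 + 5.3 + 6.0 + 1.7 + 3.0 + 6.3) / 6 = 3.2833%
Σ(R_i − R̄_i)(R_m − R̄_m) = 75.2550  ⇒  Cov = 75.2550 / 6 = 12.5425
Σ(R_m − R̄_m)² = 57.7483  ⇒  Var(R_m) = 57.7483 / 6 = 9.6247
β = Cov / Var(R_m) = 12.5425 / 9.6247 = 1.3032
MRP = 9.8% − 2.6% = 7.20%
E(R) = R_f + β × MRP = 2.6% + 1.3032 × 7.2% = 11.98%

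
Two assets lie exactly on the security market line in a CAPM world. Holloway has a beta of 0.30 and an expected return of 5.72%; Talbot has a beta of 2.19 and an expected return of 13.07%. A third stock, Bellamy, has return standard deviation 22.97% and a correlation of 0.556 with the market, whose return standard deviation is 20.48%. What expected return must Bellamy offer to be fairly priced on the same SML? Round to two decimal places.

MRP = (13.07% − 5.72%) / (2.19 − 0.30) = 3.8889%
R_f = 5.72% − 0.30 × 3.8889% = 4.5533%
β_Bellamy = ρ·σ_i/σ_m = 0.556 × 22.97 / 20.48 = 0.6236
E(R_Bellamy) = R_f + β × MRP = 4.5533% + 0.6236 × 3.8889% = 6.98%

6.98%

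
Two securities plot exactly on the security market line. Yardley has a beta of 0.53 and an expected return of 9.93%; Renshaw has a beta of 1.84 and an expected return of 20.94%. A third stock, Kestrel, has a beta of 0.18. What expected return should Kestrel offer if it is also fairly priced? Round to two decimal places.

6.99%

MRP (SML slope) = (20.94% − 9.93%) / (1.84 − 0.53) = 11.01% / 1.31 = 8.4046%
R_f (intercept) = 9.93% − 0.53 × 8.4046% = 5.4756%
E(R_Kestrel) = R_f + β × MRP = 5.4756% + 0.18 × 8.4046% = 6.99%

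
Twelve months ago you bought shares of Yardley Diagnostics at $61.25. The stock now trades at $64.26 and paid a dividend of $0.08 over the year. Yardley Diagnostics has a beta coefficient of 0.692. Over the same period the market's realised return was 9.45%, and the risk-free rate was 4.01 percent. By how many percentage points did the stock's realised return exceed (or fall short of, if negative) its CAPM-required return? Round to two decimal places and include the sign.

-2.73%

Realised HPR = (P1 + D1 − P0) / P0 = (64.26 + 0.08 − 61.25) / 61.25 = 3.09 / 61.25 = 5.0449%
MRP = 9.45% − 4.01% = 5.44%
CAPM required = R_f + β·MRP = 4.01% + 0.692 × 5.44% = 7.77448%
α = realised − required = 5.0449% − 7.77448% = -2.73%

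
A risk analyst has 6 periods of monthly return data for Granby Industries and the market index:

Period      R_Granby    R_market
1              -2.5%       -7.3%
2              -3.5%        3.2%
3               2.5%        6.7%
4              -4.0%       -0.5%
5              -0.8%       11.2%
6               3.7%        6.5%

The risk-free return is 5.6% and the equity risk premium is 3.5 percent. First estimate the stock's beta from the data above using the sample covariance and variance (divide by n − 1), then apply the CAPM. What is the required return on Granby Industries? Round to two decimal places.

6.53%

Mean R_i = (-2.5 − 3.5 + 2.5 − 4.0 − 0.8 + 3.7) / 6 = -0.7667%
Mean R_m = (-7.3 + 3.2 + 6.7 − 0.5 + 11.2 + 6.5) / 6 = 3.3000%
Σ(R_i − R̄_i)(R_m − R̄_m) = 56.0700  ⇒  Cov = 56.0700 / 5 = 11.2140
Σ(R_m − R̄_m)² = 211.0200  ⇒  Var(R_m) = 211.0200 / 5 = 42.2040
β = Cov / Var(R_m) = 11.2140 / 42.2040 = 0.2657
E(R) = R_f + β × MRP = 5.6% + 0.2657 × 3.5% = 6.53%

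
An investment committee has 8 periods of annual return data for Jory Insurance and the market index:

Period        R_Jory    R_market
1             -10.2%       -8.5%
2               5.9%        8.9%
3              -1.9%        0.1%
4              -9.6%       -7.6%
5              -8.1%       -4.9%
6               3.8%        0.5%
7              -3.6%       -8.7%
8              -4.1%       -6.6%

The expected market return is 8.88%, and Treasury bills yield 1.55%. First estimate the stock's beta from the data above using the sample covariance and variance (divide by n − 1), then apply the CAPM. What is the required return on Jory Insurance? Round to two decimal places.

7.65%

Mean R_i = (-10.2 + 5.9 − 1.9 − 9.6 − 8.1 + 3.8 − 3.6 − 4.1) / 8 = -3.4750%
Mean R_m = (-8.5 + 8.9 + 0.1 − 7.6 − 4.9 + 0.5 − 8.7 − 6.6) / 8 = -3.3500%
Σ(R_i − R̄_i)(R_m − R̄_m) = 218.8200  ⇒  Cov = 218.8200 / 7 = 31.2600
Σ(R_m − R̄_m)² = 262.9600  ⇒  Var(R_m) = 262.9600 / 7 = 37.5657
β = Cov / Var(R_m) = 31.2600 / 37.5657 = 0.8321
MRP = 8.88% − 1.55% = 7.33%
E(R) = R_f + β × MRP = 1.55% + 0.8321 × 7.33% = 7.65%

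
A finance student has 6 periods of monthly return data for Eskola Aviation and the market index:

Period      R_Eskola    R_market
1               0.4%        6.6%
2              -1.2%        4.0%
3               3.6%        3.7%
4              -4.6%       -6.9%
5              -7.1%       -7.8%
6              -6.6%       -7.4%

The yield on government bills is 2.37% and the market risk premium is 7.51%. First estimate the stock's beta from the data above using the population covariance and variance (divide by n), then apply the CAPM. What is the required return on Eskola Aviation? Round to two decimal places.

Mean R_i = (0.4 − 1.2 + 3.6 − 4.6 − 7.1 − 6.6) / 6 = -2.5833%
Mean R_m = (6.6 + 4.0 + 3.7 − 6.9 − 7.8 − 7.4) / 6 = -1.3000%
Σ(R_i − R̄_i)(R_m − R̄_m) = 126.9700  ⇒  Cov = 126.9700 / 6 = 21.1617
Σ(R_m − R̄_m)² = 226.3200  ⇒  Var(R_m) = 226.3200 / 6 = 37.7200
β = Cov / Var(R_m) = 21.1617 / 37.7200 = 0.5610
E(R) = R_f + β × MRP = 2.37% + 0.5610 × 7.51% = 6.58%

6.58%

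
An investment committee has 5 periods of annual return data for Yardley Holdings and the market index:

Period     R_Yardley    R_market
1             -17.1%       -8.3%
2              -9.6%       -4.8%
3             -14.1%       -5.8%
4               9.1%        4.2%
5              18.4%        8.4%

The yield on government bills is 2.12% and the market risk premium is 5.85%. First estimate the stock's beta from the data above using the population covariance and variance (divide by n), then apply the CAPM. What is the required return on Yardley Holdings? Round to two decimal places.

14.79%

Mean R_i = (-17.1 − 9.6 − 14.1 + 9.1 + 18.4) / 5 = -2.6600%
Mean R_m = (-8.3 − 4.8 − 5.8 + 4.2 + 8.4) / 5 = -1.2600%
Σ(R_i − R̄_i)(R_m − R̄_m) = 445.8120  ⇒  Cov = 445.8120 / 5 = 89.1624
Σ(R_m − R̄_m)² = 205.8320  ⇒  Var(R_m) = 205.8320 / 5 = 41.1664
β = Cov / Var(R_m) = 89.1624 / 41.1664 = 2.1659
E(R) = R_f + β × MRP = 2.12% + 2.1659 × 5.85% = 14.79%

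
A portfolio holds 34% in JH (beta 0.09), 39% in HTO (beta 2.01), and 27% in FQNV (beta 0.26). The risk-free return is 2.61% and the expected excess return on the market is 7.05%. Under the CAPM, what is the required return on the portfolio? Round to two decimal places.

β_P = Σ w_i β_i = 0.34×0.09 + 0.39×2.01 + 0.27×0.26 = 0.8847
E(R_P) = R_f + β_P × MRP = 2.61% + 0.8847 × 7.05% = 8.85%

8.85%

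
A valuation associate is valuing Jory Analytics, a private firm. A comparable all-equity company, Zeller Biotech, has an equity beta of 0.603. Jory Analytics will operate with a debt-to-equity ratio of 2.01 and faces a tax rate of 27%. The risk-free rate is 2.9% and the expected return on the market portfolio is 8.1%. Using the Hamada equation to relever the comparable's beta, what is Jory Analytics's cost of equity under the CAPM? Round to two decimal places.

β_L = β_U × [1 + (1 − t)(D/E)] = 0.603 × [1 + (1 − 0.27) × 2.01]
    = 0.603 × [1 + 0.73 × 2.01] = 0.603 × 2.4673 = 1.4878
MRP = 8.1% − 2.9% = 5.20%
E(R) = R_f + β_L × MRP = 2.9% + 1.4878 × 5.2% = 10.64%

10.64%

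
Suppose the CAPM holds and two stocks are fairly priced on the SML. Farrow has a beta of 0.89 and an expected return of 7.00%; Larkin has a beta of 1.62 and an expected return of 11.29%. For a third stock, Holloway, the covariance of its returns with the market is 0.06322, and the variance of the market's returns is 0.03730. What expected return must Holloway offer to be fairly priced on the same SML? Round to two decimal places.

MRP = (11.29% − 7.00%) / (1.62 − 0.89) = 5.8767%
R_f = 7.00% − 0.89 × 5.8767% = 1.7697%
β_Holloway = Cov / Var(R_m) = 0.06322 / 0.03730 = 1.6949
E(R_Holloway) = R_f + β × MRP = 1.7697% + 1.6949 × 5.8767% = 11.73%

11.73%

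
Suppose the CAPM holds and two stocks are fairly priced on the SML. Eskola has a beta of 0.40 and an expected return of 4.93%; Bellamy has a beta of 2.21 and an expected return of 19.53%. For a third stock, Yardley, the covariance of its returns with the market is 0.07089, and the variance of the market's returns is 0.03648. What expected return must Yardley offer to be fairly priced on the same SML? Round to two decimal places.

17.38%

MRP = (19.53% − 4.93%) / (2.21 − 0.40) = 8.0663%
R_f = 4.93% − 0.40 × 8.0663% = 1.7035%
β_Yardley = Cov / Var(R_m) = 0.07089 / 0.03648 = 1.9433
E(R_Yardley) = R_f + β × MRP = 1.7035% + 1.9433 × 8.0663% = 17.38%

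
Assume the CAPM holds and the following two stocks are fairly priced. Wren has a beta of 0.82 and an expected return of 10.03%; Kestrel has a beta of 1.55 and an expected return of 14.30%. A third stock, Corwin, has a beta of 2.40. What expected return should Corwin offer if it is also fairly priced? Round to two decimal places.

MRP (SML slope) = (14.30% − 10.03%) / (1.55 − 0.82) = 4.27% / 0.73 = 5.8493%
R_f (intercept) = 10.03% − 0.82 × 5.8493% = 5.2336%
E(R_Corwin) = R_f + β × MRP = 5.2336% + 2.40 × 5.8493% = 19.27%

19.27%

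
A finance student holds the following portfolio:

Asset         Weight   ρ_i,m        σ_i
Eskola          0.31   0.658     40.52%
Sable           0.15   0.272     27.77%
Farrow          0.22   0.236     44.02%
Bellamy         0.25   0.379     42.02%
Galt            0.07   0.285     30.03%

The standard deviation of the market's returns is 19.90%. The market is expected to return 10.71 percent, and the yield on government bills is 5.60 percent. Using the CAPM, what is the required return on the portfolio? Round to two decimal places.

β_Eskola = 0.658 × 40.52% / 19.90% = 1.3398
β_Sable = 0.272 × 27.77% / 19.90% = 0.3796
β_Farrow = 0.236 × 44.02% / 19.90% = 0.5220
β_Bellamy = 0.379 × 42.02% / 19.90% = 0.8003
β_Galt = 0.285 × 30.03% / 19.90% = 0.4301
β_P = Σ w_i β_i = 0.31×1.3398 + 0.15×0.3796 + 0.22×0.5220 + 0.25×0.8003 + 0.07×0.4301 = 0.8173
MRP = 10.71% − 5.60% = 5.11%
E(R_P) = R_f + β_P × MRP = 5.60% + 0.8173 × 5.11% = 9.78%

9.78%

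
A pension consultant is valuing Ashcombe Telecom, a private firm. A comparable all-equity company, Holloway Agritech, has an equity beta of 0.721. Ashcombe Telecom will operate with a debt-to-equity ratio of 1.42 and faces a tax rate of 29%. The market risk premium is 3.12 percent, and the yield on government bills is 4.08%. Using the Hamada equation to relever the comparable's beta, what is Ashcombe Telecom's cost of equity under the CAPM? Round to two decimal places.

β_L = β_U × [1 + (1 − t)(D/E)] = 0.721 × [1 + (1 − 0.29) × 1.42]
    = 0.721 × [1 + 0.71 × 1.42] = 0.721 × 2.0082 = 1.4479
E(R) = R_f + β_L × MRP = 4.08% + 1.4479 × 3.12% = 8.60%

8.60%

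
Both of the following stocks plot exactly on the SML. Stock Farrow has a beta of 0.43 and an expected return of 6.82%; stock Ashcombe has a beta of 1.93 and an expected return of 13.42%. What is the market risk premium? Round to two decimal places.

Both satisfy E(R) = R_f + β·MRP, so the slope of the SML is
MRP = (13.42% − 6.82%) / (1.93 − 0.43) = 6.60% / 1.50 = 4.4000%

4.40%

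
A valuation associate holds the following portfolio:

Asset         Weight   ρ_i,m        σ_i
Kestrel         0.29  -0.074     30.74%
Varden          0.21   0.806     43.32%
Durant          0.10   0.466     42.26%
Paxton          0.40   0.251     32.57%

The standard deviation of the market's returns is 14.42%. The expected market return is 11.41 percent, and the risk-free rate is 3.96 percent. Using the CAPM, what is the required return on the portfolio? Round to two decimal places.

β_Kestrel = -0.074 × 30.74% / 14.42% = -0.1578
β_Varden = 0.806 × 43.32% / 14.42% = 2.4214
β_Durant = 0.466 × 42.26% / 14.42% = 1.3657
β_Paxton = 0.251 × 32.57% / 14.42% = 0.5669
β_P = Σ w_i β_i = 0.29×-0.1578 + 0.21×2.4214 + 0.10×1.3657 + 0.40×0.5669 = 0.8261
MRP = 11.41% − 3.96% = 7.45%
E(R_P) = R_f + β_P × MRP = 3.96% + 0.8261 × 7.45% = 10.11%

10.11%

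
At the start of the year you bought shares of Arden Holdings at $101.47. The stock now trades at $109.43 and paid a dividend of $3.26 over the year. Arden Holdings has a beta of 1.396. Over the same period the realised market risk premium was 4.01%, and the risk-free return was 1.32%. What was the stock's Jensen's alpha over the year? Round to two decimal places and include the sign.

Realised HPR = (P1 + D1 − P0) / P0 = (109.43 + 3.26 − 101.47) / 101.47 = 11.22 / 101.47 = 11.0575%
CAPM required = R_f + β·MRP = 1.32% + 1.396 × 4.01% = 6.91796%
α = realised − required = 11.0575% − 6.91796% = +4.14%

+4.14%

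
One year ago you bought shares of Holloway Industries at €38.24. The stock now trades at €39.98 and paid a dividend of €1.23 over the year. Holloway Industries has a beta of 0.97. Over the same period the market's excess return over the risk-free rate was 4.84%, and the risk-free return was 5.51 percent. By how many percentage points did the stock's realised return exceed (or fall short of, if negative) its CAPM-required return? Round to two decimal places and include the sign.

-2.44%

Realised HPR = (P1 + D1 − P0) / P0 = (39.98 + 1.23 − 38.24) / 38.24 = 2.97 / 38.24 = 7.7667%
CAPM required = R_f + β·MRP = 5.51% + 0.97 × 4.84% = 10.2048%
α = realised − required = 7.7667% − 10.2048% = -2.44%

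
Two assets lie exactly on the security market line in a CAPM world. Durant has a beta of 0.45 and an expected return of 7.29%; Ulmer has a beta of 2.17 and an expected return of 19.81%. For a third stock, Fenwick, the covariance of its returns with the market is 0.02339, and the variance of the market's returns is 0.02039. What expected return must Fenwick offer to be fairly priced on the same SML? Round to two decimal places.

MRP = (19.81% − 7.29%) / (2.17 − 0.45) = 7.2791%
R_f = 7.29% − 0.45 × 7.2791% = 4.0144%
β_Fenwick = Cov / Var(R_m) = 0.02339 / 0.02039 = 1.1471
E(R_Fenwick) = R_f + β × MRP = 4.0144% + 1.1471 × 7.2791% = 12.36%

12.36%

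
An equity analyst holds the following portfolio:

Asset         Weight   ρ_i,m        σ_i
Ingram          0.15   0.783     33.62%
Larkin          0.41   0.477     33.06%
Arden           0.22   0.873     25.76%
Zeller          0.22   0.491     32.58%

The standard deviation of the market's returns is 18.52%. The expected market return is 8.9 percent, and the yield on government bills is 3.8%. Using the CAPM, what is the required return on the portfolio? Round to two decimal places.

β_Ingram = 0.783 × 33.62% / 18.52% = 1.4214
β_Larkin = 0.477 × 33.06% / 18.52% = 0.8515
β_Arden = 0.873 × 25.76% / 18.52% = 1.2143
β_Zeller = 0.491 × 32.58% / 18.52% = 0.8638
β_P = Σ w_i β_i = 0.15×1.4214 + 0.41×0.8515 + 0.22×1.2143 + 0.22×0.8638 = 1.0195
MRP = 8.9% − 3.8% = 5.10%
E(R_P) = R_f + β_P × MRP = 3.8% + 1.0195 × 5.1% = 9.00%

9.00%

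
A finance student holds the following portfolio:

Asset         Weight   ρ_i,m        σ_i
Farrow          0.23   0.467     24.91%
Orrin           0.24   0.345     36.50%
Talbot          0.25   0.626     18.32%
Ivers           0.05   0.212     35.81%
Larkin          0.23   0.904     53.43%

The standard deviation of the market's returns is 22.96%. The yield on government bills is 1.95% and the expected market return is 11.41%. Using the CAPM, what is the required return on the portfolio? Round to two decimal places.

β_Farrow = 0.467 × 24.91% / 22.96% = 0.5067
β_Orrin = 0.345 × 36.50% / 22.96% = 0.5485
β_Talbot = 0.626 × 18.32% / 22.96% = 0.4995
β_Ivers = 0.212 × 35.81% / 22.96% = 0.3306
β_Larkin = 0.904 × 53.43% / 22.96% = 2.1037
β_P = Σ w_i β_i = 0.23×0.5067 + 0.24×0.5485 + 0.25×0.4995 + 0.05×0.3306 + 0.23×2.1037 = 0.8734
MRP = 11.41% − 1.95% = 9.46%
E(R_P) = R_f + β_P × MRP = 1.95% + 0.8734 × 9.46% = 10.21%

10.21%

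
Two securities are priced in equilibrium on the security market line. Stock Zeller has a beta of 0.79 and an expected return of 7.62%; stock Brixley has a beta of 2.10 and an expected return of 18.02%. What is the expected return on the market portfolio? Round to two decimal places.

Both satisfy E(R) = R_f + β·MRP, so the slope of the SML is
MRP = (18.02% − 7.62%) / (2.10 − 0.79) = 10.40% / 1.31 = 7.9389%
R_f = E(R_Zeller) − β_Zeller·MRP = 7.62% − 0.79 × 7.9389% = 1.3483%
E(R_m) = R_f + MRP = 1.3483% + 7.9389% = 9.29%

9.29%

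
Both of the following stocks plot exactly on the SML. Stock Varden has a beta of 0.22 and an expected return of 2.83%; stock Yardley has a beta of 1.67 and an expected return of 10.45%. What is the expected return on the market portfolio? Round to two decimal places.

6.93%

Both satisfy E(R) = R_f + β·MRP, so the slope of the SML is
MRP = (10.45% − 2.83%) / (1.67 − 0.22) = 7.62% / 1.45 = 5.2552%
R_f = E(R_Varden) − β_Varden·MRP = 2.83% − 0.22 × 5.2552% = 1.6739%
E(R_m) = R_f + MRP = 1.6739% + 5.2552% = 6.93%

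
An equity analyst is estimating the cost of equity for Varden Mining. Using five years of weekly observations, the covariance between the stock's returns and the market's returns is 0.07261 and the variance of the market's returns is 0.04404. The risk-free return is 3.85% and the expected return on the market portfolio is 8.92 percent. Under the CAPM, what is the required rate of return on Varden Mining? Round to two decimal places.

12.21%

β = Cov(R_i, R_m) / Var(R_m) = 0.07261 / 0.04404 = 1.6487
MRP = 8.92% − 3.85% = 5.07%
E(R) = R_f + β × MRP = 3.85% + 1.6487 × 5.07% = 12.21%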